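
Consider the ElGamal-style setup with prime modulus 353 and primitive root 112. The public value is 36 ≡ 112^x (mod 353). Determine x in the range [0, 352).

110

Baby-step giant-step with m = ceil(sqrt(352)) = 19.
Baby table (112^j mod 353 for j=0..18):
  0:1  1:112  2:189  3:341  4:68  5:203  6:144  7:243
  8:35  9:37  10:261  11:286  12:262  13:45  14:98  15:33
  16:166  17:236  18:310
Giant step factor: 112^(-19) ≡ 339 (mod 353).
Scan 36·339^i mod 353 for i = 0, 1, …:
  i=0: 36   i=1: 202   i=2: 349   i=3: 56
  i=4: 275   i=5: 33
Match at i=5, j=15: x = 5·19 + 15 = 110.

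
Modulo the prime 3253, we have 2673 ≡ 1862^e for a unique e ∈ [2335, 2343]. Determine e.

Compute 1862^2335 mod 3253 = 1533, then multiply by 1862 repeatedly:
  1862^2335=1533  1862^2336=1565  1862^2337=2595  1862^2338=1185  1862^2339=936
  1862^2340=2477  1862^2341=2673
Found 2673 at exponent 2341.

2341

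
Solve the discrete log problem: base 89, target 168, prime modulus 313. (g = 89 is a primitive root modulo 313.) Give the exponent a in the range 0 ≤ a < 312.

169

Baby-step giant-step with m = ceil(sqrt(312)) = 18.
Baby table (89^j mod 313 for j=0..17):
  0:1  1:89  2:96  3:93  4:139  5:164  6:198  7:94
  8:228  9:260  10:291  11:233  12:79  13:145  14:72  15:148
  16:26  17:123
Giant step factor: 89^(-18) ≡ 39 (mod 313).
Scan 168·39^i mod 313 for i = 0, 1, …:
  i=0: 168   i=1: 292   i=2: 120   i=3: 298
  i=4: 41   i=5: 34   i=6: 74   i=7: 69
  i=8: 187   i=9: 94
Match at i=9, j=7: a = 9·18 + 7 = 169.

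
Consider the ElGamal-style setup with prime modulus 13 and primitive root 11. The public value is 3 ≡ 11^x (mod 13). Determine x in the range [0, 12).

Successive powers of 11 modulo 13:
  11^0=1  11^1=11  11^2=4  11^3=5  11^4=3
So 11^4 ≡ 3 (mod 13), giving x = 4.

4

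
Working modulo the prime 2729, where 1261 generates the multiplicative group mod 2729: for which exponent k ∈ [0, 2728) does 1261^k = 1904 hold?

Baby-step giant-step with m = ceil(sqrt(2728)) = 53.
Baby table (1261^j mod 2729 for j=0..52):
  0:1  1:1261  2:1843  3:1644  4:1773  5:702  6:1026  7:240
  8:2450  9:222  10:1584  11:2525  12:2011  13:630  14:291  15:1265
  16:1429  17:829  18:162  19:2336  20:1105  21:1615  22:681  23:1835
  24:2472  25:674  26:1195  27:487  28:82  29:2429  30:1031  31:1087
  32:749  33:255  34:2262  35:577  36:1683  37:1830  38:1625  39:2375
  40:1162  41:2538  42:2030  43:28  44:2560  45:2482  46:2368  47:522
  48:553  49:1438  50:1262  51:375  52:758
Giant step factor: 1261^(-53) ≡ 1424 (mod 2729).
Scan 1904·1424^i mod 2729 for i = 0, 1, …:
  i=0: 1904   i=1: 1399   i=2: 6   i=3: 357
  i=4: 774   i=5: 2389   i=6: 1602   i=7: 2533
  i=8: 1983   i=9: 2006     …   i=37: 1474
  i=38: 375
Match at i=38, j=51: k = 38·53 + 51 = 2065.

2065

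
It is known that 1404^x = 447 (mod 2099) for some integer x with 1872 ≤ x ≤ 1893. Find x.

1893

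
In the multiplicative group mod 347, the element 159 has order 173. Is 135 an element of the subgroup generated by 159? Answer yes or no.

135 ∈ ⟨159⟩ iff 135^173 ≡ 1 (mod 347), since |⟨159⟩| = 173.
135^173 mod 347 = 346.
Since 346 ≠ 1, 135 does not lie in the subgroup.

no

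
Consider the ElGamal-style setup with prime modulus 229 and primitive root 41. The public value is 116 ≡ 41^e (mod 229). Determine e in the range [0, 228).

65

Baby-step giant-step with m = ceil(sqrt(228)) = 16.
Baby table (41^j mod 229 for j=0..15):
  0:1  1:41  2:78  3:221  4:130  5:63  6:64  7:105
  8:183  9:175  10:76  11:139  12:203  13:79  14:33  15:208
Giant step factor: 41^(-16) ≡ 25 (mod 229).
Scan 116·25^i mod 229 for i = 0, 1, …:
  i=0: 116   i=1: 152   i=2: 136   i=3: 194
  i=4: 41
Match at i=4, j=1: e = 4·16 + 1 = 65.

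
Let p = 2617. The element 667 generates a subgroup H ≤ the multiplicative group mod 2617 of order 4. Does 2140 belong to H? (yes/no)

2140 ∈ ⟨667⟩ iff 2140^4 ≡ 1 (mod 2617), since |⟨667⟩| = 4.
2140^4 mod 2617 = 1564.
Since 1564 ≠ 1, 2140 does not lie in the subgroup.

no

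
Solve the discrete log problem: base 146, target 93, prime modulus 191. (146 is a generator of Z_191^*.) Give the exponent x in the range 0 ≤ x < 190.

Baby-step giant-step with m = ceil(sqrt(190)) = 14.
Baby table (146^j mod 191 for j=0..13):
  0:1  1:146  2:115  3:173  4:46  5:31  6:133  7:127
  8:15  9:89  10:6  11:112  12:117  13:83
Giant step factor: 146^(-14) ≡ 9 (mod 191).
Scan 93·9^i mod 191 for i = 0, 1, …:
  i=0: 93   i=1: 73   i=2: 84   i=3: 183
  i=4: 119   i=5: 116   i=6: 89
Match at i=6, j=9: x = 6·14 + 9 = 93.

93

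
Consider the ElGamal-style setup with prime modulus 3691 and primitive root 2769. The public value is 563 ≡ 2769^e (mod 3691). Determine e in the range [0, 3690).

1464

Baby-step giant-step with m = ceil(sqrt(3690)) = 61.
Baby table (2769^j mod 3691 for j=0..60):
  0:1  1:2769  2:1154  3:2711  4:2956  5:2217  6:740  7:555
  8:1339  9:1927  10:2368  11:1776  12:1332  13:999  14:1672  15:1254
  16:2786  17:244  18:183  19:1060  20:795  21:1519  22:2062  23:3392
  24:2544  25:1908  26:1431  27:1996  28:1497  29:200  30:150  31:1958
  32:3314  33:640  34:480  35:360  36:270  37:2048  38:1536  39:1152
  40:864  41:648  42:486  43:2210  44:3503  45:3550  46:817  47:3381
  48:1613  49:287  50:1138  51:2699  52:2947  53:3133  54:1427  55:1993
  56:572  57:429  58:3090  59:472  60:354
Giant step factor: 2769^(-61) ≡ 1988 (mod 3691).
Scan 563·1988^i mod 3691 for i = 0, 1, …:
  i=0: 563   i=1: 871   i=2: 469   i=3: 2240
  i=4: 1774   i=5: 1807   i=6: 973   i=7: 240
  i=8: 981   i=9: 1380     …   i=23: 2111
  i=24: 1
Match at i=24, j=0: e = 24·61 + 0 = 1464.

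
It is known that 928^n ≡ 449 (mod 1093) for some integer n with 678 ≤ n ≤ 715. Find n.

704

Compute 928^678 mod 1093 = 606, then multiply by 928 repeatedly:
  928^678=606  928^679=566  928^680=608  928^681=236  928^682=408
  928^683=446  928^684=734  928^685=213  928^686=924  928^687=560
  928^688=505  928^689=836  928^690=871  928^691=561  928^692=340
  928^693=736  928^694=976  928^695=724  928^696=770  928^697=831
  928^698=603  928^699=1061  928^700=908  928^701=1014  928^702=1012
  928^703=249  928^704=449
Found 449 at exponent 704.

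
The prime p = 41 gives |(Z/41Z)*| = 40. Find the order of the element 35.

The order of 35 must divide p − 1 = 40 = 2^3 · 5.
Divisors: 1, 2, 4, 5, 8, 10, 20, 40.
Check each in increasing order: 35^1 ≡ 35;  35^2 ≡ 36;  35^4 ≡ 25;  35^5 ≡ 14;  35^8 ≡ 10;  35^10 ≡ 32;  35^20 ≡ 40;  35^40 ≡ 1.
Smallest exponent giving 1 is 40.

40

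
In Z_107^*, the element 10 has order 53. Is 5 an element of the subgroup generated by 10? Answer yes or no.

5 ∈ ⟨10⟩ iff 5^53 ≡ 1 (mod 107), since |⟨10⟩| = 53.
5^53 mod 107 = 106.
Since 106 ≠ 1, 5 does not lie in the subgroup.

no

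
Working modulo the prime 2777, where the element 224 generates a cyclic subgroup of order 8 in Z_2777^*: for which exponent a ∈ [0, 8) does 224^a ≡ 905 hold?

Successive powers of 224 modulo 2777:
  224^0=1  224^1=224  224^2=190  224^3=905
So 224^3 ≡ 905 (mod 2777), giving a = 3.

3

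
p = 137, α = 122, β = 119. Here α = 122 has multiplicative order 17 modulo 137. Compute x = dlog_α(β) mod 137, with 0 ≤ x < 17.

10

Successive powers of 122 modulo 137:
  122^0=1  122^1=122  122^2=88  122^3=50  122^4=72  122^5=16
  122^6=34  122^7=38  122^8=115  122^9=56  122^10=119
So 122^10 ≡ 119 (mod 137), giving x = 10.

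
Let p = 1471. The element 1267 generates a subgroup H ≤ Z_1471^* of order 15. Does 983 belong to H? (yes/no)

no

⟨1267⟩ has order 15; its elements mod 1471 are {1, 45, 137, 251, 281, 428, 554, 780, 877, 948, 998, 1117, 1219, 1267, 1394}.
983 is not in this set.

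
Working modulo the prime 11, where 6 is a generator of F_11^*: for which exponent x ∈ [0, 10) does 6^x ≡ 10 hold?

5

Successive powers of 6 modulo 11:
  6^0=1  6^1=6  6^2=3  6^3=7  6^4=9  6^5=10
So 6^5 ≡ 10 (mod 11), giving x = 5.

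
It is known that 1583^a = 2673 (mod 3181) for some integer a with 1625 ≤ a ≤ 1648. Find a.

1633

Compute 1583^1625 mod 3181 = 1958, then multiply by 1583 repeatedly:
  1583^1625=1958  1583^1626=1220  1583^1627=393  1583^1628=1824  1583^1629=2225
  1583^1630=808  1583^1631=302  1583^1632=916  1583^1633=2673
Found 2673 at exponent 1633.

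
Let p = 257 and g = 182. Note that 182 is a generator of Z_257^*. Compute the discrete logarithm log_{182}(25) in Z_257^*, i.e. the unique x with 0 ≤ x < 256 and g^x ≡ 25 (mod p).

Baby-step giant-step with m = ceil(sqrt(256)) = 16.
Baby table (182^j mod 257 for j=0..15):
  0:1  1:182  2:228  3:119  4:70  5:147  6:26  7:106
  8:17  9:10  10:21  11:224  12:162  13:186  14:185  15:3
Giant step factor: 182^(-16) ≡ 249 (mod 257).
Scan 25·249^i mod 257 for i = 0, 1, …:
  i=0: 25   i=1: 57   i=2: 58   i=3: 50
  i=4: 114   i=5: 116   i=6: 100   i=7: 228
Match at i=7, j=2: x = 7·16 + 2 = 114.

114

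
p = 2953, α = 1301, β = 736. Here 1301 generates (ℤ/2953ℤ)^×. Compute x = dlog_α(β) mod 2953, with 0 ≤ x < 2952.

2720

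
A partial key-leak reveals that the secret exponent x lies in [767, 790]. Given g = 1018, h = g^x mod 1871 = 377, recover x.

769

Compute 1018^767 mod 1871 = 1397, then multiply by 1018 repeatedly:
  1018^767=1397  1018^768=186  1018^769=377
Found 377 at exponent 769.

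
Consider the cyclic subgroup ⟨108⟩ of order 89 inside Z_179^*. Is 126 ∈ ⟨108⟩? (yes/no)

yes

126 ∈ ⟨108⟩ iff 126^89 ≡ 1 (mod 179), since |⟨108⟩| = 89.
126^89 mod 179 = 1.
Since 1 = 1, 126 lies in the subgroup.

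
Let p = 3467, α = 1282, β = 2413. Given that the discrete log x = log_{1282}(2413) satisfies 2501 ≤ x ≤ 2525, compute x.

Compute 1282^2501 mod 3467 = 958, then multiply by 1282 repeatedly:
  1282^2501=958  1282^2502=838  1282^2503=3013  1282^2504=428  1282^2505=910
  1282^2506=1708  1282^2507=1979  1282^2508=2701  1282^2509=2616  1282^2510=1123
  1282^2511=881  1282^2512=2667  1282^2513=632  1282^2514=2413
Found 2413 at exponent 2514.

2514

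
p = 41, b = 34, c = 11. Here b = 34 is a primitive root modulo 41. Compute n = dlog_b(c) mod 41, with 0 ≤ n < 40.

17

Successive powers of 34 modulo 41:
  34^0=1  34^1=34  34^2=8  34^3=26  34^4=23  34^5=3
  34^6=20  34^7=24  34^8=37  34^9=28  34^10=9  34^11=19
  34^12=31  34^13=29  34^14=2  34^15=27  34^16=16  34^17=11
So 34^17 ≡ 11 (mod 41), giving n = 17.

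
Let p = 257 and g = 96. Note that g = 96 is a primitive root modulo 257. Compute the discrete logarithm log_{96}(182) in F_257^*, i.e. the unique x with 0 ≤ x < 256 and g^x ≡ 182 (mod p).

223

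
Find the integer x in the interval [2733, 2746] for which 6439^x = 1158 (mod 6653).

Compute 6439^2733 mod 6653 = 5654, then multiply by 6439 repeatedly:
  6439^2733=5654  6439^2734=890  6439^2735=2477  6439^2736=2162  6439^2737=3042
  6439^2738=1006  6439^2739=4265  6439^2740=5404  6439^2741=1166  6439^2742=3290
  6439^2743=1158
Found 1158 at exponent 2743.

2743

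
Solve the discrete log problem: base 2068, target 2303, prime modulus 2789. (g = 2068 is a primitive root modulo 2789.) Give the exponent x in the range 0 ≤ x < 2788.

2164

Baby-step giant-step with m = ceil(sqrt(2788)) = 53.
Baby table (2068^j mod 2789 for j=0..52):
  0:1  1:2068  2:1087  3:2771  4:1822  5:2746  6:324  7:672
  8:774  9:2535  10:1849  11:13  12:1783  13:186  14:2555  15:1374
  16:2230  17:1423  18:369  19:1695  20:2276  21:1725  22:169  23:867
  24:2418  25:2536  26:1128  27:1100  28:1765  29:2008  30:2512  31:1698
  32:113  33:2197  34:115  35:755  36:2289  37:719  38:355  39:633
  40:1003  41:1977  42:2551  43:1469  44:671  45:1495  46:1448  47:1867
  48:980  49:1826  50:2651  51:1883  52:600
Giant step factor: 2068^(-53) ≡ 951 (mod 2789).
Scan 2303·951^i mod 2789 for i = 0, 1, …:
  i=0: 2303   i=1: 788   i=2: 1936   i=3: 396
  i=4: 81   i=5: 1728   i=6: 607   i=7: 2723
  i=8: 1381   i=9: 2501     …   i=39: 1731
  i=40: 671
Match at i=40, j=44: x = 40·53 + 44 = 2164.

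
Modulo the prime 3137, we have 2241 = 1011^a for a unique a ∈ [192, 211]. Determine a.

192

Compute 1011^192 mod 3137 = 2241, then multiply by 1011 repeatedly:
  1011^192=2241
Found 2241 at exponent 192.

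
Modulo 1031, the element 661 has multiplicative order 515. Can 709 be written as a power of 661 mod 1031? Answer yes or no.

709 ∈ ⟨661⟩ iff 709^515 ≡ 1 (mod 1031), since |⟨661⟩| = 515.
709^515 mod 1031 = 1.
Since 1 = 1, 709 lies in the subgroup.

yes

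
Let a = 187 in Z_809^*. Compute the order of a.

404

The order of 187 must divide p − 1 = 808 = 2^3 · 101.
Divisors: 1, 2, 4, 8, 101, 202, 404, 808.
Check each in increasing order: 187^1 ≡ 187;  187^2 ≡ 182;  187^4 ≡ 764;  187^8 ≡ 407;  187^101 ≡ 491;  187^202 ≡ 808;  187^404 ≡ 1.
Smallest exponent giving 1 is 404.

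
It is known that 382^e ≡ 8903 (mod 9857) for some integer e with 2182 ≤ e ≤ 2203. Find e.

2200

Compute 382^2182 mod 9857 = 4344, then multiply by 382 repeatedly:
  382^2182=4344  382^2183=3432  382^2184=43  382^2185=6569  382^2186=5680
  382^2187=1220  382^2188=2761  382^2189=3  382^2190=1146  382^2191=4064
  382^2192=4899  382^2193=8445  382^2194=2751  382^2195=6040  382^2196=742
  382^2197=7448  382^2198=6320  382^2199=9132  382^2200=8903
Found 8903 at exponent 2200.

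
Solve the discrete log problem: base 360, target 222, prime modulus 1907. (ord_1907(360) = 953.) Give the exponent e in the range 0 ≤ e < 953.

Baby-step giant-step with m = ceil(sqrt(953)) = 31.
Baby table (360^j mod 1907 for j=0..30):
  0:1  1:360  2:1831  3:1245  4:55  5:730  6:1541  7:1730
  8:1118  9:103  10:847  11:1707  12:466  13:1851  14:817  15:442
  16:839  17:734  18:1074  19:1426  20:377  21:323  22:1860  23:243
  24:1665  25:602  26:1229  27:16  28:39  29:691  30:850
Giant step factor: 360^(-31) ≡ 947 (mod 1907).
Scan 222·947^i mod 1907 for i = 0, 1, …:
  i=0: 222   i=1: 464   i=2: 798   i=3: 534
  i=4: 343   i=5: 631   i=6: 666   i=7: 1392
  i=8: 487   i=9: 1602     …   i=25: 1351
  i=26: 1707
Match at i=26, j=11: e = 26·31 + 11 = 817.

817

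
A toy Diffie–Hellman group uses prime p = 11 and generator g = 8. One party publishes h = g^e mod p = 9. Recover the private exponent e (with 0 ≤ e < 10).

Successive powers of 8 modulo 11:
  8^0=1  8^1=8  8^2=9
So 8^2 ≡ 9 (mod 11), giving e = 2.

2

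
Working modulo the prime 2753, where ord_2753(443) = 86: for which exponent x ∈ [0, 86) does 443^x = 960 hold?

54

Baby-step giant-step with m = ceil(sqrt(86)) = 10.
Baby table (443^j mod 2753 for j=0..9):
  0:1  1:443  2:786  3:1320  4:1124  5:2392  6:2504  7:2566
  8:2502  9:1680
Giant step factor: 443^(-10) ≡ 1637 (mod 2753).
Scan 960·1637^i mod 2753 for i = 0, 1, …:
  i=0: 960   i=1: 2310   i=2: 1601   i=3: 2734
  i=4: 1933   i=5: 1124
Match at i=5, j=4: x = 5·10 + 4 = 54.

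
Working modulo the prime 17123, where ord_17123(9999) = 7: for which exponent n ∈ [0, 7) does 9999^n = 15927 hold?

Successive powers of 9999 modulo 17123:
  9999^0=1  9999^1=9999  9999^2=15927
So 9999^2 ≡ 15927 (mod 17123), giving n = 2.

2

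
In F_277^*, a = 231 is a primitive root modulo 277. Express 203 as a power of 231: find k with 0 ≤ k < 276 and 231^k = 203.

Baby-step giant-step with m = ceil(sqrt(276)) = 17.
Baby table (231^j mod 277 for j=0..16):
  0:1  1:231  2:177  3:168  4:28  5:97  6:247  7:272
  8:230  9:223  10:268  11:137  12:69  13:150  14:25  15:235
  16:270
Giant step factor: 231^(-17) ≡ 197 (mod 277).
Scan 203·197^i mod 277 for i = 0, 1, …:
  i=0: 203   i=1: 103   i=2: 70   i=3: 217
  i=4: 91   i=5: 199   i=6: 146   i=7: 231
Match at i=7, j=1: k = 7·17 + 1 = 120.

120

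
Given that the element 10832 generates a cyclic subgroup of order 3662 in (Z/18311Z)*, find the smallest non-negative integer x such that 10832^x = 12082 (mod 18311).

Baby-step giant-step with m = ceil(sqrt(3662)) = 61.
Baby table (10832^j mod 18311 for j=0..60):
  0:1  1:10832  2:13647  3:17912  4:17739  5:11525  6:12713  7:8496
  8:15897  9:17971  10:15942  11:11014  12:7483  13:11370  14:54  15:17287
  16:4498  17:15076  18:5734  19:18087  20:8995  21:1009  22:16132  23:18262
  24:251  25:8804  26:1240  27:9717  28:2916  29:17948  30:4849  31:8420
  32:16660  33:6215  34:9644  35:17864  36:10511  37:15665  38:13554  39:17641
  40:12027  41:12010  42:10976  43:17020  44:5492  45:15216  46:2401  47:6012
  48:8068  49:12484  50:18264  51:3604  52:17787  53:442  54:8573  55:7655
  56:6752  57:3530  58:3592  59:15980  60:1477
Giant step factor: 10832^(-61) ≡ 12359 (mod 18311).
Scan 12082·12359^i mod 18311 for i = 0, 1, …:
  i=0: 12082   i=1: 13544   i=2: 9445   i=3: 16441
  i=4: 15463   i=5: 13621   i=6: 8916   i=7: 15557
  i=8: 3463   i=9: 6410     …   i=49: 11949
  i=50: 17787
Match at i=50, j=52: x = 50·61 + 52 = 3102.

3102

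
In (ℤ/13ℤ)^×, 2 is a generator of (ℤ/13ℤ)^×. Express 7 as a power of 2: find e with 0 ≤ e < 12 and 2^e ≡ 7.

11

Successive powers of 2 modulo 13:
  2^0=1  2^1=2  2^2=4  2^3=8  2^4=3  2^5=6
  2^6=12  2^7=11  2^8=9  2^9=5  2^10=10  2^11=7
So 2^11 ≡ 7 (mod 13), giving e = 11.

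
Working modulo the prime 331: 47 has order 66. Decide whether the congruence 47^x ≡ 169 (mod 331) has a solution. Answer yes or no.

169 ∈ ⟨47⟩ iff 169^66 ≡ 1 (mod 331), since |⟨47⟩| = 66.
169^66 mod 331 = 1.
Since 1 = 1, 169 lies in the subgroup.

yes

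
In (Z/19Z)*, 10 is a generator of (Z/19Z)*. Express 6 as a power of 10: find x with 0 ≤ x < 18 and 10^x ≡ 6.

4

Successive powers of 10 modulo 19:
  10^0=1  10^1=10  10^2=5  10^3=12  10^4=6
So 10^4 ≡ 6 (mod 19), giving x = 4.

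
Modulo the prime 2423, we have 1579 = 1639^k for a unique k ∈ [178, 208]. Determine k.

191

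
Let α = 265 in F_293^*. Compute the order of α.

292

The order of 265 must divide p − 1 = 292 = 2^2 · 73.
Divisors: 1, 2, 4, 73, 146, 292.
Check each in increasing order: 265^1 ≡ 265;  265^2 ≡ 198;  265^4 ≡ 235;  265^73 ≡ 138;  265^146 ≡ 292;  265^292 ≡ 1.
Smallest exponent giving 1 is 292.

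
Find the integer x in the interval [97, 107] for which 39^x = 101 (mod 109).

Compute 39^97 mod 109 = 67, then multiply by 39 repeatedly:
  39^97=67  39^98=106  39^99=101
Found 101 at exponent 99.

99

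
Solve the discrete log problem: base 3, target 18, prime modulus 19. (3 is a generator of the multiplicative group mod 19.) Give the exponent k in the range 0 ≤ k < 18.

9

Successive powers of 3 modulo 19:
  3^0=1  3^1=3  3^2=9  3^3=8  3^4=5  3^5=15
  3^6=7  3^7=2  3^8=6  3^9=18
So 3^9 ≡ 18 (mod 19), giving k = 9.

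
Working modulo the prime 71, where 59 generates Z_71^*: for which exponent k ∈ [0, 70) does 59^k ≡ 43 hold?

16

Successive powers of 59 modulo 71:
  59^0=1  59^1=59  59^2=2  59^3=47  59^4=4  59^5=23
  59^6=8  59^7=46  59^8=16  59^9=21  59^10=32  59^11=42
  59^12=64  59^13=13  59^14=57  59^15=26  59^16=43
So 59^16 ≡ 43 (mod 71), giving k = 16.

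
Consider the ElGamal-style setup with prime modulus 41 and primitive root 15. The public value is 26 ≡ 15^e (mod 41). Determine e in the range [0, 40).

Successive powers of 15 modulo 41:
  15^0=1  15^1=15  15^2=20  15^3=13  15^4=31  15^5=14
  15^6=5  15^7=34  15^8=18  15^9=24  15^10=32  15^11=29
  15^12=25  15^13=6  15^14=8  15^15=38  15^16=37  15^17=22
  15^18=2  15^19=30  15^20=40  15^21=26
So 15^21 ≡ 26 (mod 41), giving e = 21.

21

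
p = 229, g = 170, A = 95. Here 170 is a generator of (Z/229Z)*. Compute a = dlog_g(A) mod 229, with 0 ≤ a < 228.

38

Baby-step giant-step with m = ceil(sqrt(228)) = 16.
Baby table (170^j mod 229 for j=0..15):
  0:1  1:170  2:46  3:34  4:55  5:190  6:11  7:38
  8:48  9:145  10:147  11:29  12:121  13:189  14:70  15:221
Giant step factor: 170^(-16) ≡ 180 (mod 229).
Scan 95·180^i mod 229 for i = 0, 1, …:
  i=0: 95   i=1: 154   i=2: 11
Match at i=2, j=6: a = 2·16 + 6 = 38.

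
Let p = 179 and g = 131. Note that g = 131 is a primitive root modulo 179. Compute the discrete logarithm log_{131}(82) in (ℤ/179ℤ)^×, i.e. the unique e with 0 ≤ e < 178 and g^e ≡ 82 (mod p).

30

Successive powers of 131 modulo 179:
  131^0=1  131^1=131  131^2=156  131^3=30  131^4=171  131^5=26
  131^6=5  131^7=118  131^8=64  131^9=150  131^10=139  131^11=130
  131^12=25  131^13=53  131^14=141  131^15=34  131^16=158  131^17=113
  131^18=125  131^19=86  131^20=168  131^21=170  131^22=74  131^23=28
  131^24=88  131^25=72  131^26=124  131^27=134  131^28=12  131^29=140
  131^30=82
So 131^30 ≡ 82 (mod 179), giving e = 30.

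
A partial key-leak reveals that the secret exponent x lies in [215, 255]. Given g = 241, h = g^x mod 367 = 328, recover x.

Compute 241^215 mod 367 = 96, then multiply by 241 repeatedly:
  241^215=96  241^216=15  241^217=312  241^218=324  241^219=280
  241^220=319  241^221=176  241^222=211  241^223=205  241^224=227
  241^225=24  241^226=279  241^227=78  241^228=81  241^229=70
  241^230=355  241^231=44  241^232=328
Found 328 at exponent 232.

232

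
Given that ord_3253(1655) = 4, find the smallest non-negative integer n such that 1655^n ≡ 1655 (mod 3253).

Successive powers of 1655 modulo 3253:
  1655^0=1  1655^1=1655
So 1655^1 ≡ 1655 (mod 3253), giving n = 1.

1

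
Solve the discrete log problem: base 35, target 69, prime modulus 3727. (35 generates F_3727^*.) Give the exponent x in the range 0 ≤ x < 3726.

Baby-step giant-step with m = ceil(sqrt(3726)) = 62.
Baby table (35^j mod 3727 for j=0..61):
  0:1  1:35  2:1225  3:1878  4:2371  5:991  6:1142  7:2700
  8:1325  9:1651  10:1880  11:2441  12:3441  13:1171  14:3715  15:3307
  16:208  17:3553  18:1364  19:3016  20:1204  21:1143  22:2735  23:2550
  24:3529  25:524  26:3432  27:856  28:144  29:1313  30:1231  31:2088
  32:2267  33:1078  34:460  35:1192  36:723  37:2943  38:2376  39:1166
  40:3540  41:909  42:1999  43:2879  44:136  45:1033  46:2612  47:1972
  48:1934  49:604  50:2505  51:1954  52:1304  53:916  54:2244  55:273
  56:2101  57:2722  58:2095  59:2512  60:2199  61:2425
Giant step factor: 35^(-62) ≡ 163 (mod 3727).
Scan 69·163^i mod 3727 for i = 0, 1, …:
  i=0: 69   i=1: 66   i=2: 3304   i=3: 1864
  i=4: 1945   i=5: 240   i=6: 1850   i=7: 3390
  i=8: 974   i=9: 2228     …   i=41: 1167
  i=42: 144
Match at i=42, j=28: x = 42·62 + 28 = 2632.

2632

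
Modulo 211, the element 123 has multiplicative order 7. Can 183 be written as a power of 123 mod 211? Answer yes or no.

no

⟨123⟩ has order 7; its elements mod 211 are {1, 58, 123, 144, 148, 171, 199}.
183 is not in this set.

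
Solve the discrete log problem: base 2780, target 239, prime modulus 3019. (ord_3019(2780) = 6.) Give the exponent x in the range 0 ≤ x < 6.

4

Successive powers of 2780 modulo 3019:
  2780^0=1  2780^1=2780  2780^2=2779  2780^3=3018  2780^4=239
So 2780^4 ≡ 239 (mod 3019), giving x = 4.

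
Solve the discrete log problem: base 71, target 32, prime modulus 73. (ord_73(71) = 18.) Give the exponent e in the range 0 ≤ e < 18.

14

Successive powers of 71 modulo 73:
  71^0=1  71^1=71  71^2=4  71^3=65  71^4=16  71^5=41
  71^6=64  71^7=18  71^8=37  71^9=72  71^10=2  71^11=69
  71^12=8  71^13=57  71^14=32
So 71^14 ≡ 32 (mod 73), giving e = 14.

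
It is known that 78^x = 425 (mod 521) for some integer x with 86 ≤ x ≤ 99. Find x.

87

Compute 78^86 mod 521 = 119, then multiply by 78 repeatedly:
  78^86=119  78^87=425
Found 425 at exponent 87.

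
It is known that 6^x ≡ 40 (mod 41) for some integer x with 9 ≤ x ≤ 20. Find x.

Compute 6^9 mod 41 = 19, then multiply by 6 repeatedly:
  6^9=19  6^10=32  6^11=28  6^12=4  6^13=24
  6^14=21  6^15=3  6^16=18  6^17=26  6^18=33
  6^19=34  6^20=40
Found 40 at exponent 20.

20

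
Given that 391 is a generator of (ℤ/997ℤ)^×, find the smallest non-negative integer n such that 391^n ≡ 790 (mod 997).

Baby-step giant-step with m = ceil(sqrt(996)) = 32.
Baby table (391^j mod 997 for j=0..31):
  0:1  1:391  2:340  3:339  4:945  5:605  6:266  7:318
  8:710  9:444  10:126  11:413  12:966  13:840  14:427  15:458
  16:615  17:188  18:727  19:112  20:921  21:194  22:82  23:158
  24:961  25:879  26:721  27:757  28:875  29:154  30:394  31:516
Giant step factor: 391^(-32) ≡ 829 (mod 997).
Scan 790·829^i mod 997 for i = 0, 1, …:
  i=0: 790   i=1: 878   i=2: 52   i=3: 237
  i=4: 64   i=5: 215   i=6: 769   i=7: 418
  i=8: 563   i=9: 131     …   i=16: 771
  i=17: 82
Match at i=17, j=22: n = 17·32 + 22 = 566.

566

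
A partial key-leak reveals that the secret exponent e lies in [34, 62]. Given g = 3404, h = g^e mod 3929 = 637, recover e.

44

Compute 3404^34 mod 3929 = 2424, then multiply by 3404 repeatedly:
  3404^34=2424  3404^35=396  3404^36=337  3404^37=3809  3404^38=136
  3404^39=3251  3404^40=2340  3404^41=1277  3404^42=1434  3404^43=1518
  3404^44=637
Found 637 at exponent 44.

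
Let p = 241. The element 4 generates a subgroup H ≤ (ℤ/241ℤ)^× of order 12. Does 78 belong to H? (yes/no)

no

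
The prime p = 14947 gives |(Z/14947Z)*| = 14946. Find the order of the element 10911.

2491

The order of 10911 must divide p − 1 = 14946 = 2 · 3 · 47 · 53.
Divisors: 1, 2, 3, 6, 47, 53, 94, 106, 141, 159, 282, 318, 2491, 4982, 7473, 14946.
Check each in increasing order: 10911^1 ≡ 10911;  10911^2 ≡ 12013;  10911^3 ≡ 3600;  10911^6 ≡ 951;  10911^47 ≡ 4370;  10911^53 ≡ 604;  10911^94 ≡ 9581;  10911^106 ≡ 6088;  10911^141 ≡ 2423;  10911^159 ≡ 190;  10911^282 ≡ 11705;  10911^318 ≡ 6206;  10911^2491 ≡ 1.
Smallest exponent giving 1 is 2491.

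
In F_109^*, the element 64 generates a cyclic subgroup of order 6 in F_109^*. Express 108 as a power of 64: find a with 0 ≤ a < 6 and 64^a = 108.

3

Successive powers of 64 modulo 109:
  64^0=1  64^1=64  64^2=63  64^3=108
So 64^3 ≡ 108 (mod 109), giving a = 3.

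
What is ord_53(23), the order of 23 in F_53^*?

The order of 23 must divide p − 1 = 52 = 2^2 · 13.
Divisors: 1, 2, 4, 13, 26, 52.
Check each in increasing order: 23^1 ≡ 23;  23^2 ≡ 52;  23^4 ≡ 1.
Smallest exponent giving 1 is 4.

4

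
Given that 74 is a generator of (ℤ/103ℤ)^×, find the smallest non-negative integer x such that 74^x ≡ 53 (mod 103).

29

Successive powers of 74 modulo 103:
  74^0=1  74^1=74  74^2=17  74^3=22  74^4=83  74^5=65
  74^6=72  74^7=75  74^8=91  74^9=39  74^10=2  74^11=45
  74^12=34  74^13=44  74^14=63  74^15=27  74^16=41  74^17=47
  74^18=79  74^19=78  74^20=4  74^21=90  74^22=68  74^23=88
  74^24=23  74^25=54  74^26=82  74^27=94  74^28=55  74^29=53
So 74^29 ≡ 53 (mod 103), giving x = 29.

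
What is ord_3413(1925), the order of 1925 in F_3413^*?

853

The order of 1925 must divide p − 1 = 3412 = 2^2 · 853.
Divisors: 1, 2, 4, 853, 1706, 3412.
Check each in increasing order: 1925^1 ≡ 1925;  1925^2 ≡ 2520;  1925^4 ≡ 2220;  1925^853 ≡ 1.
Smallest exponent giving 1 is 853.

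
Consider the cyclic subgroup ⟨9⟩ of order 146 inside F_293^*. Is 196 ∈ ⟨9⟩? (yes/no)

yes

196 ∈ ⟨9⟩ iff 196^146 ≡ 1 (mod 293), since |⟨9⟩| = 146.
196^146 mod 293 = 1.
Since 1 = 1, 196 lies in the subgroup.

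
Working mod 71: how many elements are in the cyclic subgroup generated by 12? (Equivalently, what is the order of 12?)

35

The order of 12 must divide p − 1 = 70 = 2 · 5 · 7.
Divisors: 1, 2, 5, 7, 10, 14, 35, 70.
Check each in increasing order: 12^1 ≡ 12;  12^2 ≡ 2;  12^5 ≡ 48;  12^7 ≡ 25;  12^10 ≡ 32;  12^14 ≡ 57;  12^35 ≡ 1.
Smallest exponent giving 1 is 35.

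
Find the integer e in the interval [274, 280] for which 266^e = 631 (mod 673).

Compute 266^274 mod 673 = 75, then multiply by 266 repeatedly:
  266^274=75  266^275=433  266^276=95  266^277=369  266^278=569
  266^279=602  266^280=631
Found 631 at exponent 280.

280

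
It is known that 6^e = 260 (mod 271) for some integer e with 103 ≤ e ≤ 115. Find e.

Compute 6^103 mod 271 = 260, then multiply by 6 repeatedly:
  6^103=260
Found 260 at exponent 103.

103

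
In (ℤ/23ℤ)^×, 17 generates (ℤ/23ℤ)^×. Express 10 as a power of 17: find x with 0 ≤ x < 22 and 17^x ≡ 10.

13

Successive powers of 17 modulo 23:
  17^0=1  17^1=17  17^2=13  17^3=14  17^4=8  17^5=21
  17^6=12  17^7=20  17^8=18  17^9=7  17^10=4  17^11=22
  17^12=6  17^13=10
So 17^13 ≡ 10 (mod 23), giving x = 13.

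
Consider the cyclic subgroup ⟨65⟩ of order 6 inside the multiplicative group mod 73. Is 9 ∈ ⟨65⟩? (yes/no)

⟨65⟩ has order 6; its elements mod 73 are {1, 8, 9, 64, 65, 72}.
9 is in this set.

yes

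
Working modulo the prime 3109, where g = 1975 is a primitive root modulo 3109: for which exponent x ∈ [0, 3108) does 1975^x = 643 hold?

1052

Baby-step giant-step with m = ceil(sqrt(3108)) = 56.
Baby table (1975^j mod 3109 for j=0..55):
  0:1  1:1975  2:1939  3:2346  4:940  5:427  6:786  7:959
  8:644  9:319  10:2007  11:2959  12:2214  13:1396  14:2526  15:2014
  16:1239  17:242  18:2273  19:2888  20:1894  21:523  22:737  23:563
  24:2012  25:398  26:2582  27:690  28:1008  29:1040  30:2060  31:1928
  32:2384  33:1374  34:2602  35:2882  36:2480  37:1325  38:2206  39:1141
  40:2559  41:1900  42:3046  43:3044  44:2203  45:1434  46:2960  47:1080
  48:226  49:1763  50:2954  51:1666  52:1028  53:123  54:423  55:2213
Giant step factor: 1975^(-56) ≡ 247 (mod 3109).
Scan 643·247^i mod 3109 for i = 0, 1, …:
  i=0: 643   i=1: 262   i=2: 2534   i=3: 989
  i=4: 1781   i=5: 1538   i=6: 588   i=7: 2222
  i=8: 1650   i=9: 271     …   i=17: 2262
  i=18: 2203
Match at i=18, j=44: x = 18·56 + 44 = 1052.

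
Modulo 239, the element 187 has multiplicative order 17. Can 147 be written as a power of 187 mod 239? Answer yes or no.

147 ∈ ⟨187⟩ iff 147^17 ≡ 1 (mod 239), since |⟨187⟩| = 17.
147^17 mod 239 = 201.
Since 201 ≠ 1, 147 does not lie in the subgroup.

no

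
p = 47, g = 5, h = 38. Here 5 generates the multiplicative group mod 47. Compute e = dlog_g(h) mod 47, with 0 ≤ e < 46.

Baby-step giant-step with m = ceil(sqrt(46)) = 7.
Baby table (5^j mod 47 for j=0..6):
  0:1  1:5  2:25  3:31  4:14  5:23  6:21
Giant step factor: 5^(-7) ≡ 30 (mod 47).
Scan 38·30^i mod 47 for i = 0, 1, …:
  i=0: 38   i=1: 12   i=2: 31
Match at i=2, j=3: e = 2·7 + 3 = 17.

17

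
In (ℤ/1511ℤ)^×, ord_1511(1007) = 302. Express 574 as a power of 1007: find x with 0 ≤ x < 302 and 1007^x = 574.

Baby-step giant-step with m = ceil(sqrt(302)) = 18.
Baby table (1007^j mod 1511 for j=0..17):
  0:1  1:1007  2:168  3:1455  4:1026  5:1169  6:114  7:1473
  8:1020  9:1171  10:617  11:298  12:908  13:201  14:1444  15:526
  16:832  17:730
Giant step factor: 1007^(-18) ≡ 89 (mod 1511).
Scan 574·89^i mod 1511 for i = 0, 1, …:
  i=0: 574   i=1: 1223   i=2: 55   i=3: 362
  i=4: 487   i=5: 1035   i=6: 1455
Match at i=6, j=3: x = 6·18 + 3 = 111.

111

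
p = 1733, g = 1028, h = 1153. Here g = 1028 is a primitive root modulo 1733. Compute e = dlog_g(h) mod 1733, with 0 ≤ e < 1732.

Baby-step giant-step with m = ceil(sqrt(1732)) = 42.
Baby table (1028^j mod 1733 for j=0..41):
  0:1  1:1028  2:1387  3:1310  4:139  5:786  6:430  7:125
  8:258  9:75  10:848  11:45  12:1202  13:27  14:28  15:1056
  16:710  17:287  18:426  19:1212  20:1642  21:34  22:292  23:367
  24:1215  25:1260  26:729  27:756  28:784  29:107  30:817  31:1104
  32:1530  33:1009  34:918  35:952  36:1244  37:1611  38:1093  39:620
  40:1349  41:372
Giant step factor: 1028^(-42) ≡ 868 (mod 1733).
Scan 1153·868^i mod 1733 for i = 0, 1, …:
  i=0: 1153   i=1: 863   i=2: 428   i=3: 642
  i=4: 963   i=5: 578   i=6: 867   i=7: 434
  i=8: 651   i=9: 110     …   i=17: 504
  i=18: 756
Match at i=18, j=27: e = 18·42 + 27 = 783.

783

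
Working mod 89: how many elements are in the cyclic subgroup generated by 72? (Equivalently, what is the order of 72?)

The order of 72 must divide p − 1 = 88 = 2^3 · 11.
Divisors: 1, 2, 4, 8, 11, 22, 44, 88.
Check each in increasing order: 72^1 ≡ 72;  72^2 ≡ 22;  72^4 ≡ 39;  72^8 ≡ 8;  72^11 ≡ 34;  72^22 ≡ 88;  72^44 ≡ 1.
Smallest exponent giving 1 is 44.

44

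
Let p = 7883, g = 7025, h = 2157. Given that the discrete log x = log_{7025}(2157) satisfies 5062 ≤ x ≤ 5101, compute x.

5090

Compute 7025^5062 mod 7883 = 5931, then multiply by 7025 repeatedly:
  7025^5062=5931  7025^5063=3620  7025^5064=7825  7025^5065=2466  7025^5066=4699
  7025^5067=4354  7025^5068=810  7025^5069=6607  7025^5070=6954  7025^5071=899
  7025^5072=1192  7025^5073=2054  7025^5074=3460  7025^5075=3211  7025^5076=4012
  7025^5077=2575  7025^5078=5773  7025^5079=5173  7025^5080=7578  7025^5081=1551
  7025^5082=1469  7025^5083=878  7025^5084=3444  7025^5085=1173  7025^5086=2590
  7025^5087=786  7025^5088=3550  7025^5089=4821  7025^5090=2157
Found 2157 at exponent 5090.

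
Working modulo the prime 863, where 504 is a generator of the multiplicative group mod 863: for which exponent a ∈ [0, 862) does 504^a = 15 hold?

137

Baby-step giant-step with m = ceil(sqrt(862)) = 30.
Baby table (504^j mod 863 for j=0..29):
  0:1  1:504  2:294  3:603  4:136  5:367  6:286  7:23
  8:373  9:721  10:61  11:539  12:674  13:537  14:529  15:812
  16:186  17:540  18:315  19:831  20:269  21:85  22:553  23:826
  24:338  25:341  26:127  27:146  28:229  29:637
Giant step factor: 504^(-30) ≡ 72 (mod 863).
Scan 15·72^i mod 863 for i = 0, 1, …:
  i=0: 15   i=1: 217   i=2: 90   i=3: 439
  i=4: 540
Match at i=4, j=17: a = 4·30 + 17 = 137.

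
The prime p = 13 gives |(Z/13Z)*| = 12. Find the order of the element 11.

12

The order of 11 must divide p − 1 = 12 = 2^2 · 3.
Divisors: 1, 2, 3, 4, 6, 12.
Check each in increasing order: 11^1 ≡ 11;  11^2 ≡ 4;  11^3 ≡ 5;  11^4 ≡ 3;  11^6 ≡ 12;  11^12 ≡ 1.
Smallest exponent giving 1 is 12.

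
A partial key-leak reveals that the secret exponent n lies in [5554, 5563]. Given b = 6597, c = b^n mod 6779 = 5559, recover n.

Compute 6597^5554 mod 6779 = 6558, then multiply by 6597 repeatedly:
  6597^5554=6558  6597^5555=6327  6597^5556=916  6597^5557=2763  6597^5558=5559
Found 5559 at exponent 5558.

5558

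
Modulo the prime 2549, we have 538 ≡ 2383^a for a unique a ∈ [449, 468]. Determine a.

456

Compute 2383^449 mod 2549 = 1083, then multiply by 2383 repeatedly:
  2383^449=1083  2383^450=1201  2383^451=2005  2383^452=1089  2383^453=205
  2383^454=1656  2383^455=396  2383^456=538
Found 538 at exponent 456.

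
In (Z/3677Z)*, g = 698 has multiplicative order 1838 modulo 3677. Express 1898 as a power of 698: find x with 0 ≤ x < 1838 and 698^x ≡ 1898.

1307

Baby-step giant-step with m = ceil(sqrt(1838)) = 43.
Baby table (698^j mod 3677 for j=0..42):
  0:1  1:698  2:1840  3:1047  4:2760  5:3409  6:463  7:3275
  8:2533  9:3074  10:1961  11:934  12:1103  13:1401  14:3493  15:263
  16:3401  17:2233  18:3263  19:1511  20:3056  21:428  22:907  23:642
  24:3199  25:963  26:2960  27:3283  28:763  29:3086  30:2983  31:952
  32:2636  33:1428  34:277  35:2142  36:2254  37:3213  38:3381  39:2981
  40:3233  41:2633  42:3011
Giant step factor: 698^(-43) ≡ 533 (mod 3677).
Scan 1898·533^i mod 3677 for i = 0, 1, …:
  i=0: 1898   i=1: 459   i=2: 1965   i=3: 3077
  i=4: 99   i=5: 1289   i=6: 3115   i=7: 1968
  i=8: 999   i=9: 2979     …   i=29: 3626
  i=30: 2233
Match at i=30, j=17: x = 30·43 + 17 = 1307.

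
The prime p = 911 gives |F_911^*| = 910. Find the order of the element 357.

455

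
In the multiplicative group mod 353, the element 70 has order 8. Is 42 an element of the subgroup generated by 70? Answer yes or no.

yes

42 ∈ ⟨70⟩ iff 42^8 ≡ 1 (mod 353), since |⟨70⟩| = 8.
42^8 mod 353 = 1.
Since 1 = 1, 42 lies in the subgroup.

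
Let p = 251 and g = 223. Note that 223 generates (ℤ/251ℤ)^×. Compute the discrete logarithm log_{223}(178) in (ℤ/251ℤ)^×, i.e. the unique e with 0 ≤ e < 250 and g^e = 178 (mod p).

Baby-step giant-step with m = ceil(sqrt(250)) = 16.
Baby table (223^j mod 251 for j=0..15):
  0:1  1:223  2:31  3:136  4:208  5:200  6:173  7:176
  8:92  9:185  10:91  11:213  12:60  13:77  14:103  15:128
Giant step factor: 223^(-16) ≡ 147 (mod 251).
Scan 178·147^i mod 251 for i = 0, 1, …:
  i=0: 178   i=1: 62   i=2: 78   i=3: 171
  i=4: 37   i=5: 168   i=6: 98   i=7: 99
  i=8: 246   i=9: 18   i=10: 136
Match at i=10, j=3: e = 10·16 + 3 = 163.

163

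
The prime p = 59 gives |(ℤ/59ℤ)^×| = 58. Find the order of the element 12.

The order of 12 must divide p − 1 = 58 = 2 · 29.
Divisors: 1, 2, 29, 58.
Check each in increasing order: 12^1 ≡ 12;  12^2 ≡ 26;  12^29 ≡ 1.
Smallest exponent giving 1 is 29.

29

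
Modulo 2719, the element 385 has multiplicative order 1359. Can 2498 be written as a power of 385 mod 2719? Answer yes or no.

yes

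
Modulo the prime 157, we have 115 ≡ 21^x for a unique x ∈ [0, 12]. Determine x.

Compute 21^0 mod 157 = 1, then multiply by 21 repeatedly:
  21^0=1  21^1=21  21^2=127  21^3=155  21^4=115
Found 115 at exponent 4.

4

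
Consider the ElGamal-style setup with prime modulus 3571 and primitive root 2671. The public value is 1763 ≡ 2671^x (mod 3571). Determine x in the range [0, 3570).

2462

Baby-step giant-step with m = ceil(sqrt(3570)) = 60.
Baby table (2671^j mod 3571 for j=0..59):
  0:1  1:2671  2:2954  3:1795  4:2163  5:3066  6:983  7:908
  8:559  9:411  10:1484  11:3525  12:2119  13:3385  14:3134  15:490
  16:1804  17:1205  18:1084  19:2854  20:2520  21:3156  22:2116  23:2514
  24:1414  25:2247  26:2457  27:2720  28:1706  29:130  30:843  31:1923
  32:1235  33:2652  34:2199  35:2805  36:197  37:1250  38:3436  39:86
  40:1162  41:503  42:817  43:326  44:2993  45:2405  46:3097  47:1651
  48:3207  49:2639  50:3186  51:113  52:1859  53:1699  54:2859  55:1591
  56:71  57:378  58:2616  59:2460
Giant step factor: 2671^(-60) ≡ 1607 (mod 3571).
Scan 1763·1607^i mod 3571 for i = 0, 1, …:
  i=0: 1763   i=1: 1338   i=2: 424   i=3: 2878
  i=4: 501   i=5: 1632   i=6: 1510   i=7: 1861
  i=8: 1700   i=9: 85     …   i=40: 1944
  i=41: 2954
Match at i=41, j=2: x = 41·60 + 2 = 2462.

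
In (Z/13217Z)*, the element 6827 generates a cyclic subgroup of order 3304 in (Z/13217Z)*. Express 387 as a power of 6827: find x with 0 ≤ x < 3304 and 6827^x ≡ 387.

Baby-step giant-step with m = ceil(sqrt(3304)) = 58.
Baby table (6827^j mod 13217 for j=0..57):
  0:1  1:6827  2:4787  3:8425  4:10308  5:5408  6:5335  7:9210
  8:3401  9:9575  10:10460  11:12186  12:6024  13:7761  14:10611  15:12137
  16:1926  17:11104  18:7513  19:9291  20:1274  21:812  22:5601  23:1246
  24:7911  25:3735  26:3252  27:10061  28:10915  29:12476  30:3304  31:8206
  32:8716  33:1198  34:10640  35:11865  36:8579  37:4306  38:2454  39:7519
  40:10602  41:3562  42:11711  43:1364  44:7260  45:270  46:6127  47:10441
  48:1426  49:7590  50:6290  51:13014  52:1904  53:6297  54:7935  55:8979
  56:12404  57:789
Giant step factor: 6827^(-58) ≡ 10507 (mod 13217).
Scan 387·10507^i mod 13217 for i = 0, 1, …:
  i=0: 387   i=1: 8590   i=2: 9454   i=3: 7423
  i=4: 13161   i=5: 6373   i=6: 3789   i=7: 1419
  i=8: 657   i=9: 3825     …   i=27: 10557
  i=28: 5335
Match at i=28, j=6: x = 28·58 + 6 = 1630.

1630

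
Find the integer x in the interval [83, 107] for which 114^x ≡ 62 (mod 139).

93

Compute 114^83 mod 139 = 101, then multiply by 114 repeatedly:
  114^83=101  114^84=116  114^85=19  114^86=81  114^87=60
  114^88=29  114^89=109  114^90=55  114^91=15  114^92=42
  114^93=62
Found 62 at exponent 93.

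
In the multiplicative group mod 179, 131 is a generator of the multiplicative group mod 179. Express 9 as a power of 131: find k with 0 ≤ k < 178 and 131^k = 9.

Baby-step giant-step with m = ceil(sqrt(178)) = 14.
Baby table (131^j mod 179 for j=0..13):
  0:1  1:131  2:156  3:30  4:171  5:26  6:5  7:118
  8:64  9:150  10:139  11:130  12:25  13:53
Giant step factor: 131^(-14) ≡ 146 (mod 179).
Scan 9·146^i mod 179 for i = 0, 1, …:
  i=0: 9   i=1: 61   i=2: 135   i=3: 20
  i=4: 56   i=5: 121   i=6: 124   i=7: 25
Match at i=7, j=12: k = 7·14 + 12 = 110.

110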